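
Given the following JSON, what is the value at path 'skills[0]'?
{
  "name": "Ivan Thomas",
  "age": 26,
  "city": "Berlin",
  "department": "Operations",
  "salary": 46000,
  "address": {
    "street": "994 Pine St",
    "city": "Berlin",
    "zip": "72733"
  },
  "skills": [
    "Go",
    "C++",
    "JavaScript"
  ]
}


Query: skills[0]
Path: skills -> first element
Value: Go

Go


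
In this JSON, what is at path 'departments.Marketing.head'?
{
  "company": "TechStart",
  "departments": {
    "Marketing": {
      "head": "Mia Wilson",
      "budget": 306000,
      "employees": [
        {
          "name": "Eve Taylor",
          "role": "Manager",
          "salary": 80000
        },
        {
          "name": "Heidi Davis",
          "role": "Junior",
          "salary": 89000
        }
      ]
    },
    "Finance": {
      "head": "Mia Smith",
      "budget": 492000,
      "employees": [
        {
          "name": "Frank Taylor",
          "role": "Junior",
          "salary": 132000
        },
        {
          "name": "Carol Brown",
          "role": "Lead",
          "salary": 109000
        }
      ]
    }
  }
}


Path: departments.Marketing.head

Navigate:
  -> departments
  -> Marketing
  -> head = 'Mia Wilson'

Mia Wilson


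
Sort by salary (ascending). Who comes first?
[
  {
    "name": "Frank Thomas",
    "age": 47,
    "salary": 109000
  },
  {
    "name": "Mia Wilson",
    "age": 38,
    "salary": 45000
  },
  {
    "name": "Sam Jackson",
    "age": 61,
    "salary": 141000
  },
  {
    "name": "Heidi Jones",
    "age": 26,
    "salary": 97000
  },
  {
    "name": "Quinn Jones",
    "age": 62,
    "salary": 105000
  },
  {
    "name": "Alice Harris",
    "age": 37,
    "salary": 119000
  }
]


Sort by: salary (ascending)

Sorted order:
  1. Mia Wilson (salary = 45000)
  2. Heidi Jones (salary = 97000)
  3. Quinn Jones (salary = 105000)
  4. Frank Thomas (salary = 109000)
  5. Alice Harris (salary = 119000)
  6. Sam Jackson (salary = 141000)

First: Mia Wilson

Mia Wilson


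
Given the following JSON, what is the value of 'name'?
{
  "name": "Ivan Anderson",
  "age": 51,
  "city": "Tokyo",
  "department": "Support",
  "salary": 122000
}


Looking up field 'name'
Value: Ivan Anderson

Ivan Anderson


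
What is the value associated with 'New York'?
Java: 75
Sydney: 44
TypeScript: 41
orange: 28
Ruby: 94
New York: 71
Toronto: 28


Looking up key 'New York'
Value: 71

71


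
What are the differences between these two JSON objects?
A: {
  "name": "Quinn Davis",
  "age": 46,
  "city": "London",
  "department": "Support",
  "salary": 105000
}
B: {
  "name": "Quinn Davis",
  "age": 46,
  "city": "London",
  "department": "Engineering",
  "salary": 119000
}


Comparing each field (in key order):
  name: same
  age: same
  city: same
  department: DIFFERENT
  salary: DIFFERENT
Differences:
  department: Support -> Engineering
  salary: 105000 -> 119000

2 field(s) changed

2 changes: department, salary


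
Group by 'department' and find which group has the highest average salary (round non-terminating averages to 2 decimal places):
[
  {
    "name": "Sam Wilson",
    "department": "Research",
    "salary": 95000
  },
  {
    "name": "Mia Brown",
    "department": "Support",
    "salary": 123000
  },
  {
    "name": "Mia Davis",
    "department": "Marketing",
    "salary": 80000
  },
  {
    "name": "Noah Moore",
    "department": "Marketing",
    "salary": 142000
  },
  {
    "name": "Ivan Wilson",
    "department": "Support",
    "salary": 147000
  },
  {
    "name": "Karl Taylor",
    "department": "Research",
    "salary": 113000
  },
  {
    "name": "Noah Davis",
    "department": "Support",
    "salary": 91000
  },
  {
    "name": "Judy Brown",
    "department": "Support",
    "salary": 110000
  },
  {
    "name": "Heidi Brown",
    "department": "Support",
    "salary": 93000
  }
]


Group by: department

Groups:
  Marketing: 2 people, avg salary = 222000/2 = $111000
  Research: 2 people, avg salary = 208000/2 = $104000
  Support: 5 people, avg salary = 564000/5 = $112800

Highest average salary: Support ($112800)

Support ($112800)


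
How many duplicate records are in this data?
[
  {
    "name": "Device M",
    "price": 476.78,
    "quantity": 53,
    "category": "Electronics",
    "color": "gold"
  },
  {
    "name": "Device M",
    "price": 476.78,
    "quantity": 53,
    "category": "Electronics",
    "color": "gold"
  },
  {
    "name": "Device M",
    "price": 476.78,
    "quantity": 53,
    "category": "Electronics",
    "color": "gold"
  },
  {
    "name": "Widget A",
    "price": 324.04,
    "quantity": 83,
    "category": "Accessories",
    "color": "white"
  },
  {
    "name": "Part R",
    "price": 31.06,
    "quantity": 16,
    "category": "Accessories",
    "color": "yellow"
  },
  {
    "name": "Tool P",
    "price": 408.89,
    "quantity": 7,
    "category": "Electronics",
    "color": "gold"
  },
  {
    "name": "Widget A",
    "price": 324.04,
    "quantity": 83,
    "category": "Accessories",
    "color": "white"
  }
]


Checking 7 records for duplicates:

  Row 1: Device M ($476.78, qty 53)
  Row 2: Device M ($476.78, qty 53) <-- DUPLICATE
  Row 3: Device M ($476.78, qty 53) <-- DUPLICATE
  Row 4: Widget A ($324.04, qty 83)
  Row 5: Part R ($31.06, qty 16)
  Row 6: Tool P ($408.89, qty 7)
  Row 7: Widget A ($324.04, qty 83) <-- DUPLICATE

Duplicates found: 3
Unique records: 4

3 duplicates, 4 unique


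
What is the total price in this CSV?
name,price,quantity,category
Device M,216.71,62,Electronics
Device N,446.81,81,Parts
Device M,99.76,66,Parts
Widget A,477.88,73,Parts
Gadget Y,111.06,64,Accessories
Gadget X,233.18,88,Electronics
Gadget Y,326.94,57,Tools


Computing total price:
Values: [216.71, 446.81, 99.76, 477.88, 111.06, 233.18, 326.94]
Sum = 1912.34

1912.34


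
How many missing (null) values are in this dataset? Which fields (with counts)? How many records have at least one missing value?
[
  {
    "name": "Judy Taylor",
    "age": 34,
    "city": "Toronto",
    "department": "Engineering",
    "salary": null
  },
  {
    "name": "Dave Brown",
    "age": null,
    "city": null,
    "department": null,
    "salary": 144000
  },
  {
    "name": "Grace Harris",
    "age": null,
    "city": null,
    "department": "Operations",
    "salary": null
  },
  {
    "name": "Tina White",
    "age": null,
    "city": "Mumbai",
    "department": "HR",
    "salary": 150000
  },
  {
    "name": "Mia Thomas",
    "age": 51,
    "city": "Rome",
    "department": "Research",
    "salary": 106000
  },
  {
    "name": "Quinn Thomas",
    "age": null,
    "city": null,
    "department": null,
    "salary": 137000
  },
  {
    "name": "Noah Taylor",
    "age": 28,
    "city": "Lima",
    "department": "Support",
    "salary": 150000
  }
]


Checking for missing (null) values in 7 records:

  Judy Taylor: salary
  Dave Brown: age, city, department
  Grace Harris: age, city, salary
  Tina White: age
  Mia Thomas: complete
  Quinn Thomas: age, city, department
  Noah Taylor: complete

Per field:
  name: 0 missing
  age: 4 missing
  city: 3 missing
  department: 2 missing
  salary: 2 missing

Total missing values: 11
Records with any missing: 5

11 missing values (age: 4, city: 3, department: 2, salary: 2); 5 incomplete records


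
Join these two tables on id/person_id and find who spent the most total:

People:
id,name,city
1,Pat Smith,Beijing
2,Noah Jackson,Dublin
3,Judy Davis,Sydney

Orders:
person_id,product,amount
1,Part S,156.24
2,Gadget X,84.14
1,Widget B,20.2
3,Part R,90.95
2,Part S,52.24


Join on: people.id = orders.person_id

Joined rows:
  Pat Smith (Beijing) bought Part S for $156.24
  Noah Jackson (Dublin) bought Gadget X for $84.14
  Pat Smith (Beijing) bought Widget B for $20.2
  Judy Davis (Sydney) bought Part R for $90.95
  Noah Jackson (Dublin) bought Part S for $52.24

Total per person:
  Pat Smith: $176.44
  Noah Jackson: $136.38
  Judy Davis: $90.95

Top spender: Pat Smith ($176.44)

Pat Smith ($176.44)


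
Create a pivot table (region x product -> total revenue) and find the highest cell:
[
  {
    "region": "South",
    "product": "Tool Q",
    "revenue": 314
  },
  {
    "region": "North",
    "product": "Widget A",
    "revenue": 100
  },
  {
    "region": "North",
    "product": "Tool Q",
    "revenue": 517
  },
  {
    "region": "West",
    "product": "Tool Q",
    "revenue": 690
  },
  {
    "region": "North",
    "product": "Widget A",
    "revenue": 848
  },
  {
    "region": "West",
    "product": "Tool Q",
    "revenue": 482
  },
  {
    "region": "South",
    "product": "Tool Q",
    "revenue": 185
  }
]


Pivot: region (rows) x product (columns) -> total revenue

     Tool Q        Widget A    
North          517           948  
South          499             0  
West          1172             0  

Highest: West / Tool Q = $1172

West / Tool Q = $1172


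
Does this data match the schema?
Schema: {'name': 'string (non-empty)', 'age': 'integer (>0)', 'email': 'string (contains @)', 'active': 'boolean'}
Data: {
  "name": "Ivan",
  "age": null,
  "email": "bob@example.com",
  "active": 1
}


Validating each field against schema:
  name: OK (non-empty string)
  age: FAIL (null is not an integer)
  email: OK (string with @)
  active: FAIL (1 is not a boolean)

Result: INVALID (2 errors: age, active)

INVALID (2 errors: age, active)


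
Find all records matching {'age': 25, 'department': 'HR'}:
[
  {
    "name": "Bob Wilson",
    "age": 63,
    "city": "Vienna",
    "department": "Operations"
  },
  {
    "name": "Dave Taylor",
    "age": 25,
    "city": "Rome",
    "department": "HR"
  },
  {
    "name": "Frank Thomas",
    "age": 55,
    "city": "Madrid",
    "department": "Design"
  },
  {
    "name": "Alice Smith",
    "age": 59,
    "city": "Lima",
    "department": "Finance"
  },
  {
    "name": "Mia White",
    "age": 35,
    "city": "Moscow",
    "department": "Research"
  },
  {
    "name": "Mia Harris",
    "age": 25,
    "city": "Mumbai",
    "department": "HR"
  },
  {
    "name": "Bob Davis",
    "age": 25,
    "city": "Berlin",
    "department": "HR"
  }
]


Search criteria: {'age': 25, 'department': 'HR'}

Checking 7 records:
  Bob Wilson: {age: 63, department: Operations}
  Dave Taylor: {age: 25, department: HR} <-- MATCH
  Frank Thomas: {age: 55, department: Design}
  Alice Smith: {age: 59, department: Finance}
  Mia White: {age: 35, department: Research}
  Mia Harris: {age: 25, department: HR} <-- MATCH
  Bob Davis: {age: 25, department: HR} <-- MATCH

Matches: ["Dave Taylor", "Mia Harris", "Bob Davis"]

["Dave Taylor", "Mia Harris", "Bob Davis"]


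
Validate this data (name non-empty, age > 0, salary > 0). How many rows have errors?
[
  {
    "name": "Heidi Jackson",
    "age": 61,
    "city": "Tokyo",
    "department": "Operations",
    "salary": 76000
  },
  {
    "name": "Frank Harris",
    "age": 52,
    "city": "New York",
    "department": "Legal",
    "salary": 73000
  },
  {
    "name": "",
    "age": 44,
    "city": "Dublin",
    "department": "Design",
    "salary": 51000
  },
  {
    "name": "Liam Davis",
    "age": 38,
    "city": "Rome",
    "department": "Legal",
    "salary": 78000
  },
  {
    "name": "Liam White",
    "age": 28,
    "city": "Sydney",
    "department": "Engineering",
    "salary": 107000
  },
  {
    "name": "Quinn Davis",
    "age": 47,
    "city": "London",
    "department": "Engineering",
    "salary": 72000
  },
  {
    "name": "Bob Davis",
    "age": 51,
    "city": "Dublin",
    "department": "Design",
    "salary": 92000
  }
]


Validating 7 records:
Rules: name non-empty, age > 0, salary > 0

  Row 1 (Heidi Jackson): OK
  Row 2 (Frank Harris): OK
  Row 3 (???): empty name
  Row 4 (Liam Davis): OK
  Row 5 (Liam White): OK
  Row 6 (Quinn Davis): OK
  Row 7 (Bob Davis): OK

Total errors: 1

1 errors


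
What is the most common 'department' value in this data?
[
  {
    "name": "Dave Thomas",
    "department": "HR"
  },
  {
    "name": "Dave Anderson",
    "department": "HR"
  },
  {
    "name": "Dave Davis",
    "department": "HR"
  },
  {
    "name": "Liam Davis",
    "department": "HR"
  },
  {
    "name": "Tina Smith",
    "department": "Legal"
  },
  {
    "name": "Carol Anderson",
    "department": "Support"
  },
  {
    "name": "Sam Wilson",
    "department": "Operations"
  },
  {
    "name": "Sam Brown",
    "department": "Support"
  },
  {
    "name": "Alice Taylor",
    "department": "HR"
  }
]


Counting 'department' values across 9 records:

  HR: 5 #####
  Support: 2 ##
  Legal: 1 #
  Operations: 1 #

Most common: HR (5 times)

HR (5 times)


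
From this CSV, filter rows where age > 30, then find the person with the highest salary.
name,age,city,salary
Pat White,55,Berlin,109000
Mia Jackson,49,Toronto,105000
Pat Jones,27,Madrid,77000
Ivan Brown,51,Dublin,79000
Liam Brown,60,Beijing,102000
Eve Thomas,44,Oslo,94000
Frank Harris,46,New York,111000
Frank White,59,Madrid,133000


Filter: age > 30
Sort by: salary (descending)

Filtered records (7):
  Frank White, age 59, salary $133000
  Frank Harris, age 46, salary $111000
  Pat White, age 55, salary $109000
  Mia Jackson, age 49, salary $105000
  Liam Brown, age 60, salary $102000
  Eve Thomas, age 44, salary $94000
  Ivan Brown, age 51, salary $79000

Highest salary: Frank White ($133000)

Frank White


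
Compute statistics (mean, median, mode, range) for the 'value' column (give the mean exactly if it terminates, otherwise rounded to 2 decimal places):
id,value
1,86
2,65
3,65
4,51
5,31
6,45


Data: [86, 65, 65, 51, 31, 45]
Count: 6
Sum: 343
Mean: 343/6 ≈ 57.17 (rounded to 2 decimal places)
Sorted: [31, 45, 51, 65, 65, 86]
Median: 58.0
Mode: 65 (2 times)
Range: 86 - 31 = 55
Min: 31, Max: 86

mean≈57.17, median=58.0, mode=65, range=55


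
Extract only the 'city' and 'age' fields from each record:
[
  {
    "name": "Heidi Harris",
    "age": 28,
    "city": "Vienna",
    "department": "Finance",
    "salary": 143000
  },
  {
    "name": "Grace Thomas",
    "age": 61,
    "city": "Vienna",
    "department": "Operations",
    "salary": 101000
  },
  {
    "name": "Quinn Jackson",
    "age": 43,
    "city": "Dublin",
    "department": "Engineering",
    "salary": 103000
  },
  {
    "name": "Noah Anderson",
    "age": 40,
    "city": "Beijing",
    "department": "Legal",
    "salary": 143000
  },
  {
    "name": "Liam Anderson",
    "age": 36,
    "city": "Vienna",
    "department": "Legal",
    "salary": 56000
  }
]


Original: 5 records with fields: name, age, city, department, salary
Keep: ['city', 'age']
Drop: ['name', 'department', 'salary']
Result: 5 records, 2 fields each

[
  {
    "city": "Vienna",
    "age": 28
  },
  {
    "city": "Vienna",
    "age": 61
  },
  {
    "city": "Dublin",
    "age": 43
  },
  {
    "city": "Beijing",
    "age": 40
  },
  {
    "city": "Vienna",
    "age": 36
  }
]


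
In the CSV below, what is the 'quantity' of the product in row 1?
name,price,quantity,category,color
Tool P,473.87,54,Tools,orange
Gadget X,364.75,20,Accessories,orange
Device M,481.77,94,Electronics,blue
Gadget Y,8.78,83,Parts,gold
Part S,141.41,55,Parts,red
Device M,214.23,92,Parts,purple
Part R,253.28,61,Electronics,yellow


Query: Row 1 ('Tool P'), column 'quantity'
Value: 54

54


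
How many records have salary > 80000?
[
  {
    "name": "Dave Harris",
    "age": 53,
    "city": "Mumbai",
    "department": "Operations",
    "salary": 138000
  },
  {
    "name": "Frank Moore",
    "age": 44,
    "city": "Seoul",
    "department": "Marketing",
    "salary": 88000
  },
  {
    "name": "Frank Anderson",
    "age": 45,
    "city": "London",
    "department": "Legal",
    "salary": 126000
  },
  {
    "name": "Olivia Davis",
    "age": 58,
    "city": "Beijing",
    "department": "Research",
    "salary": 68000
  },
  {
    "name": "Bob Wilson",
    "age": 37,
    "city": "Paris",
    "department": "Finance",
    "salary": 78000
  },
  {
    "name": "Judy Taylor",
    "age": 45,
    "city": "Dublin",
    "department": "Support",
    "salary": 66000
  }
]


Data: 6 records
Condition: salary > 80000

Checking each record:
  Dave Harris: 138000 MATCH
  Frank Moore: 88000 MATCH
  Frank Anderson: 126000 MATCH
  Olivia Davis: 68000
  Bob Wilson: 78000
  Judy Taylor: 66000

Count: 3

3


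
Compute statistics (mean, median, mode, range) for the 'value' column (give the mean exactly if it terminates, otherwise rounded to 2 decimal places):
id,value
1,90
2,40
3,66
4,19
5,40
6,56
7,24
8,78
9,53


Data: [90, 40, 66, 19, 40, 56, 24, 78, 53]
Count: 9
Sum: 466
Mean: 466/9 ≈ 51.78 (rounded to 2 decimal places)
Sorted: [19, 24, 40, 40, 53, 56, 66, 78, 90]
Median: 53.0
Mode: 40 (2 times)
Range: 90 - 19 = 71
Min: 19, Max: 90

mean≈51.78, median=53.0, mode=40, range=71


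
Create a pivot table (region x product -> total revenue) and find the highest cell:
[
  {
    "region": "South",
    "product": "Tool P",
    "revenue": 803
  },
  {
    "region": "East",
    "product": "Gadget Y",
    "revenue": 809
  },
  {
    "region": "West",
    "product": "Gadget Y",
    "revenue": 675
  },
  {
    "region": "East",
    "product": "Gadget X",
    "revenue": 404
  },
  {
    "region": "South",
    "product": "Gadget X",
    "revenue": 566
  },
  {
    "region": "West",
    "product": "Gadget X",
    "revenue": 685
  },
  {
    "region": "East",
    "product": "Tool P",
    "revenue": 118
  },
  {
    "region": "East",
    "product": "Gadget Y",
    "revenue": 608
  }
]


Pivot: region (rows) x product (columns) -> total revenue

     Gadget X      Gadget Y      Tool P      
East           404          1417           118  
South          566             0           803  
West           685           675             0  

Highest: East / Gadget Y = $1417

East / Gadget Y = $1417


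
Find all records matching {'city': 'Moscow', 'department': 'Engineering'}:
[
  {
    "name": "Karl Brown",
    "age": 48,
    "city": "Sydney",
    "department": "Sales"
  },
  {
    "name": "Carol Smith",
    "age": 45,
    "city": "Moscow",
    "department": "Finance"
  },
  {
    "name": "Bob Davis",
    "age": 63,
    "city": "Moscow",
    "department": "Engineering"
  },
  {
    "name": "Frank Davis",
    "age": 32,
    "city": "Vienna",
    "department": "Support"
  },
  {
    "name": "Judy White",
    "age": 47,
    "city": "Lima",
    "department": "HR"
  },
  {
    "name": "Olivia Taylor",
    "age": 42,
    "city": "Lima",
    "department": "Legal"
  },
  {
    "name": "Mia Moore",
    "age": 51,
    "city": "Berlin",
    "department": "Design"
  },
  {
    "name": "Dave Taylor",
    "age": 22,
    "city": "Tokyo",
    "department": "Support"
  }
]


Search criteria: {'city': 'Moscow', 'department': 'Engineering'}

Checking 8 records:
  Karl Brown: {city: Sydney, department: Sales}
  Carol Smith: {city: Moscow, department: Finance}
  Bob Davis: {city: Moscow, department: Engineering} <-- MATCH
  Frank Davis: {city: Vienna, department: Support}
  Judy White: {city: Lima, department: HR}
  Olivia Taylor: {city: Lima, department: Legal}
  Mia Moore: {city: Berlin, department: Design}
  Dave Taylor: {city: Tokyo, department: Support}

Matches: ["Bob Davis"]

["Bob Davis"]


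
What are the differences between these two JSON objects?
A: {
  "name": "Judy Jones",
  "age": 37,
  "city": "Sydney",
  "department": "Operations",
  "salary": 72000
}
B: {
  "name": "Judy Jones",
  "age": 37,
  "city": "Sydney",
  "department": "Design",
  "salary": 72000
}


Comparing each field (in key order):
  name: same
  age: same
  city: same
  department: DIFFERENT
  salary: same
Differences:
  department: Operations -> Design

1 field(s) changed

1 change: department


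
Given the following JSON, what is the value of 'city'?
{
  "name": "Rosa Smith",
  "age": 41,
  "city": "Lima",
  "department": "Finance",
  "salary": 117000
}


Looking up field 'city'
Value: Lima

Lima


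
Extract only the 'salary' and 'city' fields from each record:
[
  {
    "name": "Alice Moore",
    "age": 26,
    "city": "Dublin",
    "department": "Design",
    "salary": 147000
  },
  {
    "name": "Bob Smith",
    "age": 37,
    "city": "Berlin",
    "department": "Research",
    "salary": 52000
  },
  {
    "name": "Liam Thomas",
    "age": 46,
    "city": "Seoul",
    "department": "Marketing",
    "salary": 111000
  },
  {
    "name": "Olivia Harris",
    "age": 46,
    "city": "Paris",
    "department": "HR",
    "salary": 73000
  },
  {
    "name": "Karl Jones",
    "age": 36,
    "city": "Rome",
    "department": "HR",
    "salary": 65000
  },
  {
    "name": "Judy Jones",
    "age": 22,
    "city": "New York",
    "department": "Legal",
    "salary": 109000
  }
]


Original: 6 records with fields: name, age, city, department, salary
Keep: ['salary', 'city']
Drop: ['name', 'age', 'department']
Result: 6 records, 2 fields each

[
  {
    "salary": 147000,
    "city": "Dublin"
  },
  {
    "salary": 52000,
    "city": "Berlin"
  },
  {
    "salary": 111000,
    "city": "Seoul"
  },
  {
    "salary": 73000,
    "city": "Paris"
  },
  {
    "salary": 65000,
    "city": "Rome"
  },
  {
    "salary": 109000,
    "city": "New York"
  }
]


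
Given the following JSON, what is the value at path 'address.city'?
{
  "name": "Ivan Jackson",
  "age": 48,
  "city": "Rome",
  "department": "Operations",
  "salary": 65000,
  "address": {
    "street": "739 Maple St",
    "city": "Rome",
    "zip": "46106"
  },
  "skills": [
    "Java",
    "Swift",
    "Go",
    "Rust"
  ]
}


Query: address.city
Path: address -> city
Value: Rome

Rome


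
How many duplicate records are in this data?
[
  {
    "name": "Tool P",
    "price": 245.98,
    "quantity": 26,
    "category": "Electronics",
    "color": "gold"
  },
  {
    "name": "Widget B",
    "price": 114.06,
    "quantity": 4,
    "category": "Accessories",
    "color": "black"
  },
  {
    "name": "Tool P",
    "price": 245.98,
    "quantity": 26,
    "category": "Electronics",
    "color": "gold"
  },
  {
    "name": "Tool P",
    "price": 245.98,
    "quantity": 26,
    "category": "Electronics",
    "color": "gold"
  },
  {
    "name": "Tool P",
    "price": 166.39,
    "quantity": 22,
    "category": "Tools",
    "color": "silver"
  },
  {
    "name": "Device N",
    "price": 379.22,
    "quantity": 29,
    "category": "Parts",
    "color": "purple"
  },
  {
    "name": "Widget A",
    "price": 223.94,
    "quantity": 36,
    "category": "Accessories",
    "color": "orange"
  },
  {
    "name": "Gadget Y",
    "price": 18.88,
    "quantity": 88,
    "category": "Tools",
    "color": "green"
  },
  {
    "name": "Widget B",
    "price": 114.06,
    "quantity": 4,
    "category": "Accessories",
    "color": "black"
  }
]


Checking 9 records for duplicates:

  Row 1: Tool P ($245.98, qty 26)
  Row 2: Widget B ($114.06, qty 4)
  Row 3: Tool P ($245.98, qty 26) <-- DUPLICATE
  Row 4: Tool P ($245.98, qty 26) <-- DUPLICATE
  Row 5: Tool P ($166.39, qty 22)
  Row 6: Device N ($379.22, qty 29)
  Row 7: Widget A ($223.94, qty 36)
  Row 8: Gadget Y ($18.88, qty 88)
  Row 9: Widget B ($114.06, qty 4) <-- DUPLICATE

Duplicates found: 3
Unique records: 6

3 duplicates, 6 unique


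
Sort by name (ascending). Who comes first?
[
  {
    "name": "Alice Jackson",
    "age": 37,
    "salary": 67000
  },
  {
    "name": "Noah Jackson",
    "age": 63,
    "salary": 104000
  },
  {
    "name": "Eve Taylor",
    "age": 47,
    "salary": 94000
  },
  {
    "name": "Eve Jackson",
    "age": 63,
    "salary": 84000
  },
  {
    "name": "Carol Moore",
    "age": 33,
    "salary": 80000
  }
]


Sort by: name (ascending)

Sorted order:
  1. Alice Jackson (name = Alice Jackson)
  2. Carol Moore (name = Carol Moore)
  3. Eve Jackson (name = Eve Jackson)
  4. Eve Taylor (name = Eve Taylor)
  5. Noah Jackson (name = Noah Jackson)

First: Alice Jackson

Alice Jackson


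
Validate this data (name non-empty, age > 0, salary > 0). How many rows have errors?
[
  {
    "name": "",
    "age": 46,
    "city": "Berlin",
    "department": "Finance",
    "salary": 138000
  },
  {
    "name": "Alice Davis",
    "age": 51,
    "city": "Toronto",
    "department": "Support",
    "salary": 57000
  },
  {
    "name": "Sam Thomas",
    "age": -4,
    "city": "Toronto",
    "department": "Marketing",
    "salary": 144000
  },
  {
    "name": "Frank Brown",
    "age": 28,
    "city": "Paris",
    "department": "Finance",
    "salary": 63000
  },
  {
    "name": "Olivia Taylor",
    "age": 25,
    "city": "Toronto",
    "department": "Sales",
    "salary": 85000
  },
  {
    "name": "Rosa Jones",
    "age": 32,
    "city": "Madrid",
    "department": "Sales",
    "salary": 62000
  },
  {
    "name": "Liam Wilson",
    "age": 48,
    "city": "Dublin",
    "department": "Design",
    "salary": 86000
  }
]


Validating 7 records:
Rules: name non-empty, age > 0, salary > 0

  Row 1 (???): empty name
  Row 2 (Alice Davis): OK
  Row 3 (Sam Thomas): negative age: -4
  Row 4 (Frank Brown): OK
  Row 5 (Olivia Taylor): OK
  Row 6 (Rosa Jones): OK
  Row 7 (Liam Wilson): OK

Total errors: 2

2 errors


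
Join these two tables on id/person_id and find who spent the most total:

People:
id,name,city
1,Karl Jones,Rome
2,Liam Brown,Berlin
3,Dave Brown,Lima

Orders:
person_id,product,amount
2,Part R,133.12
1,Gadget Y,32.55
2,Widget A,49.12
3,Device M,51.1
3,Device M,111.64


Join on: people.id = orders.person_id

Joined rows:
  Liam Brown (Berlin) bought Part R for $133.12
  Karl Jones (Rome) bought Gadget Y for $32.55
  Liam Brown (Berlin) bought Widget A for $49.12
  Dave Brown (Lima) bought Device M for $51.1
  Dave Brown (Lima) bought Device M for $111.64

Total per person:
  Liam Brown: $182.24
  Dave Brown: $162.74
  Karl Jones: $32.55

Top spender: Liam Brown ($182.24)

Liam Brown ($182.24)


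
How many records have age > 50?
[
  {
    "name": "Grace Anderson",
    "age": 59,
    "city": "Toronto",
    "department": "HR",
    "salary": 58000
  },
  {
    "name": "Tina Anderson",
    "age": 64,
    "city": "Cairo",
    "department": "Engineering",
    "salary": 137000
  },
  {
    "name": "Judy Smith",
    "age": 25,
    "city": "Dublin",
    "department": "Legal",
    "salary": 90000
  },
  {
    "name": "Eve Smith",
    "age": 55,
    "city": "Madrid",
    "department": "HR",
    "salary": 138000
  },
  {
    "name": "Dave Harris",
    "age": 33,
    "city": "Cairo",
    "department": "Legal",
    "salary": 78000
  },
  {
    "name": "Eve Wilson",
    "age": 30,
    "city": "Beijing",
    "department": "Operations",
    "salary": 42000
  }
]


Data: 6 records
Condition: age > 50

Checking each record:
  Grace Anderson: 59 MATCH
  Tina Anderson: 64 MATCH
  Judy Smith: 25
  Eve Smith: 55 MATCH
  Dave Harris: 33
  Eve Wilson: 30

Count: 3

3


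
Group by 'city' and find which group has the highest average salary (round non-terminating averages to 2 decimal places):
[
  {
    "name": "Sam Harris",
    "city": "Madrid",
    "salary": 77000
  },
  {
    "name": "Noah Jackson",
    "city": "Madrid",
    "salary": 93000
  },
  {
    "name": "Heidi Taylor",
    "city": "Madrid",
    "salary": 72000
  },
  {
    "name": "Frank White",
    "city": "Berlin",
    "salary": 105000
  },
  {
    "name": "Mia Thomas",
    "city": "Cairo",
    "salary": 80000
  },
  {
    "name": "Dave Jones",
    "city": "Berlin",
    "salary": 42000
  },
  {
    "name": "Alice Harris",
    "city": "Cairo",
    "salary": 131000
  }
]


Group by: city

Groups:
  Berlin: 2 people, avg salary = 147000/2 = $73500
  Cairo: 2 people, avg salary = 211000/2 = $105500
  Madrid: 3 people, avg salary = 242000/3 ≈ $80666.67

Highest average salary: Cairo ($105500)

Cairo ($105500)


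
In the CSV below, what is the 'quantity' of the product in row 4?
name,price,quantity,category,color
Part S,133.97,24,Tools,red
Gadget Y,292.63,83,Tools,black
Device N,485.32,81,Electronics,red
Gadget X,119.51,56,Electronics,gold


Query: Row 4 ('Gadget X'), column 'quantity'
Value: 56

56


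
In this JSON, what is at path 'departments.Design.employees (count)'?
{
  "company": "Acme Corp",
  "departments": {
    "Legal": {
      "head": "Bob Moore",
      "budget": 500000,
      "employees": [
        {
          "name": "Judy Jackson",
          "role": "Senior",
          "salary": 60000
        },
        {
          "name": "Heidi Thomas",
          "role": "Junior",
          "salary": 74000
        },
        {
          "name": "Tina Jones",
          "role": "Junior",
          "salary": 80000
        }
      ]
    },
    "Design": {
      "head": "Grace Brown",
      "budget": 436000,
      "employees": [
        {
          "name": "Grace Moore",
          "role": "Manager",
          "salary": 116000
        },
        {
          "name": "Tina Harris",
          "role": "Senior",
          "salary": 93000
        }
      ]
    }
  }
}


Path: departments.Design.employees (count)

Navigate:
  -> departments
  -> Design
  -> employees (array, length 2)

2


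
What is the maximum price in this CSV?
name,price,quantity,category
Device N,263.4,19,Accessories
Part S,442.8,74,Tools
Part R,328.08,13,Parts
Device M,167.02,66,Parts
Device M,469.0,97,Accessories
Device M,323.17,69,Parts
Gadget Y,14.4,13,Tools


Computing maximum price:
Values: [263.4, 442.8, 328.08, 167.02, 469.0, 323.17, 14.4]
Max = 469.0

469.0


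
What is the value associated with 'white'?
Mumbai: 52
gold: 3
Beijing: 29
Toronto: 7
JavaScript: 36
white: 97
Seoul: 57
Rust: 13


Looking up key 'white'
Value: 97

97


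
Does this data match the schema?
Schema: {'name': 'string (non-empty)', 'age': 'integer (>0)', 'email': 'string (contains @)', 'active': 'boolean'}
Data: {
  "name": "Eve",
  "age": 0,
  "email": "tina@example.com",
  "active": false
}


Validating each field against schema:
  name: OK (non-empty string)
  age: FAIL (0 is not > 0)
  email: OK (string with @)
  active: OK (boolean)

Result: INVALID (1 error: age)

INVALID (1 error: age)


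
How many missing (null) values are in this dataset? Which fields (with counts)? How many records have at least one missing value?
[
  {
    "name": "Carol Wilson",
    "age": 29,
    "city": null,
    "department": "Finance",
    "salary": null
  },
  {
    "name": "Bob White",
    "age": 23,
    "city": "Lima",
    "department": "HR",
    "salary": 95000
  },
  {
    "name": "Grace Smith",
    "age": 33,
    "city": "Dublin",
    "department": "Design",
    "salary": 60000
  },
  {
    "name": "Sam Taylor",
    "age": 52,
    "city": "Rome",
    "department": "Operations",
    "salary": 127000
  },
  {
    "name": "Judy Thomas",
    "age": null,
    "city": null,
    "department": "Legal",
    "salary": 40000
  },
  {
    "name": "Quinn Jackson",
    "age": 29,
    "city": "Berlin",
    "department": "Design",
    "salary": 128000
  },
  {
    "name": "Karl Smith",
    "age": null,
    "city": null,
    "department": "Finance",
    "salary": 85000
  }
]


Checking for missing (null) values in 7 records:

  Carol Wilson: city, salary
  Bob White: complete
  Grace Smith: complete
  Sam Taylor: complete
  Judy Thomas: age, city
  Quinn Jackson: complete
  Karl Smith: age, city

Per field:
  name: 0 missing
  age: 2 missing
  city: 3 missing
  department: 0 missing
  salary: 1 missing

Total missing values: 6
Records with any missing: 3

6 missing values (age: 2, city: 3, salary: 1); 3 incomplete records


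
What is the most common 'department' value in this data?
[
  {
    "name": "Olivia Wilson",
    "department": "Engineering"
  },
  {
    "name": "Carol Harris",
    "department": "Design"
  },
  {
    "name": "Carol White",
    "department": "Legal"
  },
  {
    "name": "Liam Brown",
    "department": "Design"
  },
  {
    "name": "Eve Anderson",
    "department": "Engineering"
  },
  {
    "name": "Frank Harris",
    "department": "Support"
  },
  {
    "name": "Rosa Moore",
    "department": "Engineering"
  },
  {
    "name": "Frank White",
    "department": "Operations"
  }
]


Counting 'department' values across 8 records:

  Engineering: 3 ###
  Design: 2 ##
  Legal: 1 #
  Support: 1 #
  Operations: 1 #

Most common: Engineering (3 times)

Engineering (3 times)


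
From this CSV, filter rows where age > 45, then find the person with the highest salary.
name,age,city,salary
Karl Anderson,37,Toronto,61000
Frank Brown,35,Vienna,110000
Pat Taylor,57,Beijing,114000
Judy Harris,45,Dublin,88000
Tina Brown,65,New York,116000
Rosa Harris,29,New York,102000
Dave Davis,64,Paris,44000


Filter: age > 45
Sort by: salary (descending)

Filtered records (3):
  Tina Brown, age 65, salary $116000
  Pat Taylor, age 57, salary $114000
  Dave Davis, age 64, salary $44000

Highest salary: Tina Brown ($116000)

Tina Brown


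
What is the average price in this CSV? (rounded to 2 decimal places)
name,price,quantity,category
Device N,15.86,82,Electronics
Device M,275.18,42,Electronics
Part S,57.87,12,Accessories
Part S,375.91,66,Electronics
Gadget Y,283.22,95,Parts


Computing average price:
Values: [15.86, 275.18, 57.87, 375.91, 283.22]
Sum = 1008.04
Count = 5
Average = 1008.04/5 = 201.608 exactly -> 201.61 (rounded half-up to 2 decimal places)

201.61


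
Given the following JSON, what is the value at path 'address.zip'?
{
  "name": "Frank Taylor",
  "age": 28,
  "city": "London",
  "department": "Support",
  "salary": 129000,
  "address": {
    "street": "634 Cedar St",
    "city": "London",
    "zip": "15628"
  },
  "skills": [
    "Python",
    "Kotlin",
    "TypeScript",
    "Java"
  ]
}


Query: address.zip
Path: address -> zip
Value: 15628

15628


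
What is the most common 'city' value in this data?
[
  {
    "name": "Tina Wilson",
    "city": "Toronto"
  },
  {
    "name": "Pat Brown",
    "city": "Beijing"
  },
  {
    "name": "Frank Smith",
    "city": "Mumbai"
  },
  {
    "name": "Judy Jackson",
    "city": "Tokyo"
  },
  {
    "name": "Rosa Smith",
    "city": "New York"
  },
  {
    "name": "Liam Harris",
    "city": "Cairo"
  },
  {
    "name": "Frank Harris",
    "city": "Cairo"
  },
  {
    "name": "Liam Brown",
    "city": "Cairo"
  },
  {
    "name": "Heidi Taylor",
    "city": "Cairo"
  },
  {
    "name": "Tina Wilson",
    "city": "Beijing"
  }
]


Counting 'city' values across 10 records:

  Cairo: 4 ####
  Beijing: 2 ##
  Toronto: 1 #
  Mumbai: 1 #
  Tokyo: 1 #
  New York: 1 #

Most common: Cairo (4 times)

Cairo (4 times)


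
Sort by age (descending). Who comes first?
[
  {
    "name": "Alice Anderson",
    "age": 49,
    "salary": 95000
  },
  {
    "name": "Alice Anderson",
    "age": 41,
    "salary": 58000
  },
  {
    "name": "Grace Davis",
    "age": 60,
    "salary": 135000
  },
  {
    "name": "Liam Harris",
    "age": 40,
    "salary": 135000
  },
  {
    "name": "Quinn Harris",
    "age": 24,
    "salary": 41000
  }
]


Sort by: age (descending)

Sorted order:
  1. Grace Davis (age = 60)
  2. Alice Anderson (age = 49)
  3. Alice Anderson (age = 41)
  4. Liam Harris (age = 40)
  5. Quinn Harris (age = 24)

First: Grace Davis

Grace Davis


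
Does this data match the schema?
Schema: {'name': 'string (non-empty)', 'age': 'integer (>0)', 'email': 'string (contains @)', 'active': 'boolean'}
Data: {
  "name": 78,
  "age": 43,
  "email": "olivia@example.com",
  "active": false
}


Validating each field against schema:
  name: FAIL (78 is not a string)
  age: OK (positive integer)
  email: OK (string with @)
  active: OK (boolean)

Result: INVALID (1 error: name)

INVALID (1 error: name)


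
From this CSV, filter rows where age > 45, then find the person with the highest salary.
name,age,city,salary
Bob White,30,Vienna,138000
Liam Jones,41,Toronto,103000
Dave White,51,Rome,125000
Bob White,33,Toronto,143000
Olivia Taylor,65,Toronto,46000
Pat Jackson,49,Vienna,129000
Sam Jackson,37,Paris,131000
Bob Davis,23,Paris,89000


Filter: age > 45
Sort by: salary (descending)

Filtered records (3):
  Pat Jackson, age 49, salary $129000
  Dave White, age 51, salary $125000
  Olivia Taylor, age 65, salary $46000

Highest salary: Pat Jackson ($129000)

Pat Jackson


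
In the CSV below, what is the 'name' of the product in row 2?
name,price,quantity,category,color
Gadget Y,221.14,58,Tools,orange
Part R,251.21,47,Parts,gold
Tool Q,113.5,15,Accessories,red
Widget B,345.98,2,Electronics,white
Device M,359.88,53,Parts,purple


Query: Row 2 ('Part R'), column 'name'
Value: Part R

Part R


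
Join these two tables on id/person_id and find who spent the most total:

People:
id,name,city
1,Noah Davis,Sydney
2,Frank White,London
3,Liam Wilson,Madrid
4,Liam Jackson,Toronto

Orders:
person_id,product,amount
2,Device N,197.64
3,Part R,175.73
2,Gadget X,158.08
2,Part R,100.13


Join on: people.id = orders.person_id

Joined rows:
  Frank White (London) bought Device N for $197.64
  Liam Wilson (Madrid) bought Part R for $175.73
  Frank White (London) bought Gadget X for $158.08
  Frank White (London) bought Part R for $100.13

Total per person:
  Frank White: $455.85
  Liam Wilson: $175.73

Top spender: Frank White ($455.85)

Frank White ($455.85)


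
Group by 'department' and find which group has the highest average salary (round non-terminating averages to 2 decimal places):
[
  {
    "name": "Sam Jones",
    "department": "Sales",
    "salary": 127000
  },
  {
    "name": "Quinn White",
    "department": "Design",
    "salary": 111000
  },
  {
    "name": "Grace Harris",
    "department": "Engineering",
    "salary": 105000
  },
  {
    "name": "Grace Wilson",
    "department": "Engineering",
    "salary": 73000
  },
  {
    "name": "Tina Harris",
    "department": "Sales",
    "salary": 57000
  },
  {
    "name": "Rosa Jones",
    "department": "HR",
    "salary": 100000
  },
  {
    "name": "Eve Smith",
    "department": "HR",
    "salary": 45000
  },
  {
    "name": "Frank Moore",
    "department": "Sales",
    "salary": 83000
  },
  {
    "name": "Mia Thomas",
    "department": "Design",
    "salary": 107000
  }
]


Group by: department

Groups:
  Design: 2 people, avg salary = 218000/2 = $109000
  Engineering: 2 people, avg salary = 178000/2 = $89000
  HR: 2 people, avg salary = 145000/2 = $72500
  Sales: 3 people, avg salary = 267000/3 = $89000

Highest average salary: Design ($109000)

Design ($109000)


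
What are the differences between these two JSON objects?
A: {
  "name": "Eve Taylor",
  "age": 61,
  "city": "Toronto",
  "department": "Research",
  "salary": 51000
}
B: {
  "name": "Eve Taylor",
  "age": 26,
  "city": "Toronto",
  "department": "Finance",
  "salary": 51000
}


Comparing each field (in key order):
  name: same
  age: DIFFERENT
  city: same
  department: DIFFERENT
  salary: same
Differences:
  age: 61 -> 26
  department: Research -> Finance

2 field(s) changed

2 changes: age, department


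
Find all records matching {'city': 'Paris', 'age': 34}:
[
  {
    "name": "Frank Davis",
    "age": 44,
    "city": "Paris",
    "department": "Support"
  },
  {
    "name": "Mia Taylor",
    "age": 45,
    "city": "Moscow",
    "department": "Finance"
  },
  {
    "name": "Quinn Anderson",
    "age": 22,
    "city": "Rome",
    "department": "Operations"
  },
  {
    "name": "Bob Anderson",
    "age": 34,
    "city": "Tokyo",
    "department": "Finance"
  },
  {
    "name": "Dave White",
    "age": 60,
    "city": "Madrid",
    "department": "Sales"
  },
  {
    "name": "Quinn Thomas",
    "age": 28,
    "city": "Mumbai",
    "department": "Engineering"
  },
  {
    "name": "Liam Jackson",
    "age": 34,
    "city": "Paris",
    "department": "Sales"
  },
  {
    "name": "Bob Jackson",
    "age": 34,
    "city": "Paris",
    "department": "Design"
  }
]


Search criteria: {'city': 'Paris', 'age': 34}

Checking 8 records:
  Frank Davis: {city: Paris, age: 44}
  Mia Taylor: {city: Moscow, age: 45}
  Quinn Anderson: {city: Rome, age: 22}
  Bob Anderson: {city: Tokyo, age: 34}
  Dave White: {city: Madrid, age: 60}
  Quinn Thomas: {city: Mumbai, age: 28}
  Liam Jackson: {city: Paris, age: 34} <-- MATCH
  Bob Jackson: {city: Paris, age: 34} <-- MATCH

Matches: ["Liam Jackson", "Bob Jackson"]

["Liam Jackson", "Bob Jackson"]


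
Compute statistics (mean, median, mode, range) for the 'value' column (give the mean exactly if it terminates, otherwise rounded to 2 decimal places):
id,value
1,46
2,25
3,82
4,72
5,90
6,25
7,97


Data: [46, 25, 82, 72, 90, 25, 97]
Count: 7
Sum: 437
Mean: 437/7 ≈ 62.43 (rounded to 2 decimal places)
Sorted: [25, 25, 46, 72, 82, 90, 97]
Median: 72.0
Mode: 25 (2 times)
Range: 97 - 25 = 72
Min: 25, Max: 97

mean≈62.43, median=72.0, mode=25, range=72
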